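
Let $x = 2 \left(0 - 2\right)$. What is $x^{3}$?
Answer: $-64$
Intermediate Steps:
$x = -4$ ($x = 2 \left(-2\right) = -4$)
$x^{3} = \left(-4\right)^{3} = -64$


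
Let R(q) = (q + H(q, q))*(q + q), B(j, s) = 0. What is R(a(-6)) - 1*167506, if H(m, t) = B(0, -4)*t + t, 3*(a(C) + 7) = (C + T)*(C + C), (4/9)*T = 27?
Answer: 36798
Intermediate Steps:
T = 243/4 (T = (9/4)*27 = 243/4 ≈ 60.750)
a(C) = -7 + 2*C*(243/4 + C)/3 (a(C) = -7 + ((C + 243/4)*(C + C))/3 = -7 + ((243/4 + C)*(2*C))/3 = -7 + (2*C*(243/4 + C))/3 = -7 + 2*C*(243/4 + C)/3)
H(m, t) = t (H(m, t) = 0*t + t = 0 + t = t)
R(q) = 4*q**2 (R(q) = (q + q)*(q + q) = (2*q)*(2*q) = 4*q**2)
R(a(-6)) - 1*167506 = 4*(-7 + (2/3)*(-6)**2 + (81/2)*(-6))**2 - 1*167506 = 4*(-7 + (2/3)*36 - 243)**2 - 167506 = 4*(-7 + 24 - 243)**2 - 167506 = 4*(-226)**2 - 167506 = 4*51076 - 167506 = 204304 - 167506 = 36798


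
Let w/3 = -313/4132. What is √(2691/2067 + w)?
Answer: 3*√1431631601/109498 ≈ 1.0366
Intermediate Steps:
w = -939/4132 (w = 3*(-313/4132) = -939/4132 ≈ -0.22725)
√(2691/2067 + w) = √(2691/2067 - 939/4132) = √(2691*(1/2067) - 939/4132) = √(69/53 - 939/4132) = √(235341/218996) = 3*√1431631601/109498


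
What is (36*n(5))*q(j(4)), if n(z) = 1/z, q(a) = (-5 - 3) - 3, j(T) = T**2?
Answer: -396/5 ≈ -79.200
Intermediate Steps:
q(a) = -11 (q(a) = -8 - 3 = -11)
n(z) = 1/z
(36*n(5))*q(j(4)) = (36/5)*(-11) = -396/5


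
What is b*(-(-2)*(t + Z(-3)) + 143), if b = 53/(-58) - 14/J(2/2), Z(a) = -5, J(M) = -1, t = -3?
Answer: 96393/58 ≈ 1661.9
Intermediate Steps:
b = 759/58 (b = 53/(-58) - 14/(-1) = 53*(-1/58) - 14*(-1) = -53/58 + 14 = 759/58 ≈ 13.086)
b*(-(-2)*(t + Z(-3)) + 143) = 759*(-(-2)*(-3 - 5) + 143)/58 = 759*(-(-2)*(-8) + 143)/58 = 759*(-1*16 + 143)/58 = 759*(-16 + 143)/58 = (759/58)*127 = 96393/58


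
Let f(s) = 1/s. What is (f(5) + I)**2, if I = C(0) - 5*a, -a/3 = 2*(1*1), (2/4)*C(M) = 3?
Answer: 32761/25 ≈ 1310.4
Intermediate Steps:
C(M) = 6 (C(M) = 2*3 = 6)
a = -6 (a = -6*1*1 = -6 ≈ -6.0000)
I = 36 (I = 6 - 5*(-6) = 6 + 30 = 36)
(f(5) + I)**2 = (1/5 + 36)**2 = (181/5)**2 = 32761/25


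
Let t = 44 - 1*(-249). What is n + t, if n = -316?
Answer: -23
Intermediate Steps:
t = 293 (t = 44 + 249 = 293)
n + t = -316 + 293 = -23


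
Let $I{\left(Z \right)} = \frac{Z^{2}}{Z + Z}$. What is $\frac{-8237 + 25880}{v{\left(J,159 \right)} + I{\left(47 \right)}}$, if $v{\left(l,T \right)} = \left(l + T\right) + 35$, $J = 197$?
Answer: $\frac{35286}{829} \approx 42.565$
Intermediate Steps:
$v{\left(l,T \right)} = 35 + T + l$ ($v{\left(l,T \right)} = \left(T + l\right) + 35 = 35 + T + l$)
$I{\left(Z \right)} = \frac{Z}{2}$ ($I{\left(Z \right)} = \frac{Z^{2}}{2 Z} = Z^{2} \frac{1}{2 Z} = \frac{Z}{2}$)
$\frac{-8237 + 25880}{v{\left(J,159 \right)} + I{\left(47 \right)}} = \frac{-8237 + 25880}{\left(35 + 159 + 197\right) + \frac{1}{2} \cdot 47} = \frac{17643}{391 + \frac{47}{2}} = \frac{17643}{\frac{829}{2}} = 17643 \cdot \frac{2}{829} = \frac{35286}{829}$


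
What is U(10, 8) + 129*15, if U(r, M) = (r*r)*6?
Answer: 2535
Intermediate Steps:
U(r, M) = 6*r**2 (U(r, M) = r**2*6 = 6*r**2)
U(10, 8) + 129*15 = 6*10**2 + 129*15 = 6*100 + 1935 = 600 + 1935 = 2535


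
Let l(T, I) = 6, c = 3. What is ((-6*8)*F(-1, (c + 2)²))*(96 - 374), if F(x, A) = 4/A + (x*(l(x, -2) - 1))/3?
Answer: -502624/25 ≈ -20105.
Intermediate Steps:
F(x, A) = 4/A + 5*x/3 (F(x, A) = 4/A + (x*(6 - 1))/3 = 4/A + (x*5)*(⅓) = 4/A + (5*x)*(⅓) = 4/A + 5*x/3)
((-6*8)*F(-1, (c + 2)²))*(96 - 374) = ((-6*8)*(4/((3 + 2)²) + (5/3)*(-1)))*(96 - 374) = -48*(4/(5²) - 5/3)*(-278) = -48*(4/25 - 5/3)*(-278) = -48*(-113/75)*(-278) = (1808/25)*(-278) = -502624/25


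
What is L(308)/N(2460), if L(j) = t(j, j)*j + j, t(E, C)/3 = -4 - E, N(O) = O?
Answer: -14399/123 ≈ -117.07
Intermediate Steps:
t(E, C) = -12 - 3*E (t(E, C) = 3*(-4 - E) = -12 - 3*E)
L(j) = j + j*(-12 - 3*j) (L(j) = (-12 - 3*j)*j + j = j*(-12 - 3*j) + j = j + j*(-12 - 3*j))
L(308)/N(2460) = -1*308*(11 + 3*308)/2460 = -1*308*(11 + 924)*(1/2460) = -1*308*935*(1/2460) = -287980*1/2460 = -14399/123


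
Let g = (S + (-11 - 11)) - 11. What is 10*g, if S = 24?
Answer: -90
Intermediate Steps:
g = -9 (g = (24 + (-11 - 11)) - 11 = (24 - 22) - 11 = 2 - 11 = -9)
10*g = 10*(-9) = -90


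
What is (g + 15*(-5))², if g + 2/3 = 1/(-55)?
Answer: 155950144/27225 ≈ 5728.2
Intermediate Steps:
g = -113/165 (g = -⅔ + 1/(-55) = -⅔ - 1/55 = -113/165 ≈ -0.68485)
(g + 15*(-5))² = (-113/165 + 15*(-5))² = (-113/165 - 75)² = (-12488/165)² = 155950144/27225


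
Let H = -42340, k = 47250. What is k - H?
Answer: 89590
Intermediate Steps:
k - H = 47250 - 1*(-42340) = 47250 + 42340 = 89590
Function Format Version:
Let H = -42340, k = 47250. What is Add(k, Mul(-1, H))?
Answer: 89590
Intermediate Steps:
Add(k, Mul(-1, H)) = Add(47250, Mul(-1, -42340)) = Add(47250, 42340) = 89590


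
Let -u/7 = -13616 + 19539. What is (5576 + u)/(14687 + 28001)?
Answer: -35885/42688 ≈ -0.84063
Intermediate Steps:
u = -41461 (u = -7*(-13616 + 19539) = -7*5923 = -41461)
(5576 + u)/(14687 + 28001) = (5576 - 41461)/(14687 + 28001) = -35885/42688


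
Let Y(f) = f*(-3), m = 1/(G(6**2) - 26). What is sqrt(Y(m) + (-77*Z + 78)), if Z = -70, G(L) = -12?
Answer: sqrt(7895906)/38 ≈ 73.946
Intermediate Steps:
m = -1/38 (m = 1/(-12 - 26) = 1/(-38) = -1/38 ≈ -0.026316)
Y(f) = -3*f
sqrt(Y(m) + (-77*Z + 78)) = sqrt(-3*(-1/38) + (-77*(-70) + 78)) = sqrt(3/38 + (5390 + 78)) = sqrt(3/38 + 5468) = sqrt(207787/38) = sqrt(7895906)/38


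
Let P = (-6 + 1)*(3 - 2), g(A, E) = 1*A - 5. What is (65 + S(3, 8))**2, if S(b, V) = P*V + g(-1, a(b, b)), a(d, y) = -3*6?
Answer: 361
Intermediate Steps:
a(d, y) = -18
g(A, E) = -5 + A (g(A, E) = A - 5 = -5 + A)
P = -5 (P = -5*1 = -5)
S(b, V) = -6 - 5*V (S(b, V) = -5*V + (-5 - 1) = -5*V - 6 = -6 - 5*V)
(65 + S(3, 8))**2 = (65 + (-6 - 5*8))**2 = (65 + (-6 - 40))**2 = (65 - 46)**2 = 19**2 = 361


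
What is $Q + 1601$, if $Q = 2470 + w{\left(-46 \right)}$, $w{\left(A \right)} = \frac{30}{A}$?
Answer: $\frac{93618}{23} \approx 4070.3$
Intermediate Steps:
$Q = \frac{56795}{23}$ ($Q = 2470 + \frac{30}{-46} = 2470 + 30 \left(- \frac{1}{46}\right) = 2470 - \frac{15}{23} = \frac{56795}{23} \approx 2469.3$)
$Q + 1601 = \frac{56795}{23} + 1601 = \frac{93618}{23}$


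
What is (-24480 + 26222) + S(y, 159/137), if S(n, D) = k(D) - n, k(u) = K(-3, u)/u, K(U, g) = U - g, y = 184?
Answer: 82384/53 ≈ 1554.4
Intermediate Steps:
k(u) = (-3 - u)/u
S(n, D) = -n + (-3 - D)/D (S(n, D) = (-3 - D)/D - n = -n + (-3 - D)/D)
(-24480 + 26222) + S(y, 159/137) = (-24480 + 26222) + (-1 - 1*184 - 3/(159/137)) = 1742 + (-1 - 184 - 3/(159*(1/137))) = 1742 + (-1 - 184 - 3/159/137) = 1742 + (-1 - 184 - 3*137/159) = 1742 + (-1 - 184 - 137/53) = 1742 - 9942/53 = 82384/53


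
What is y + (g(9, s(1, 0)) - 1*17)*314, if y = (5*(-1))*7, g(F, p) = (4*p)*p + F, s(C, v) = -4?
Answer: 17549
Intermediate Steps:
g(F, p) = F + 4*p² (g(F, p) = 4*p² + F = F + 4*p²)
y = -35 (y = -5*7 = -35)
y + (g(9, s(1, 0)) - 1*17)*314 = -35 + ((9 + 4*(-4)²) - 1*17)*314 = -35 + ((9 + 4*16) - 17)*314 = -35 + ((9 + 64) - 17)*314 = -35 + (73 - 17)*314 = -35 + 56*314 = -35 + 17584 = 17549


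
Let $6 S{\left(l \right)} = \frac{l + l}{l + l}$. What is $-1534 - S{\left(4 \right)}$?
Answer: $- \frac{9205}{6} \approx -1534.2$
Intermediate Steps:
$S{\left(l \right)} = \frac{1}{6}$ ($S{\left(l \right)} = \frac{\left(l + l\right) \frac{1}{l + l}}{6} = \frac{2 l \frac{1}{2 l}}{6} = \frac{1}{6} \cdot 1 = \frac{1}{6}$)
$-1534 - S{\left(4 \right)} = -1534 - \frac{1}{6} = - \frac{9205}{6}$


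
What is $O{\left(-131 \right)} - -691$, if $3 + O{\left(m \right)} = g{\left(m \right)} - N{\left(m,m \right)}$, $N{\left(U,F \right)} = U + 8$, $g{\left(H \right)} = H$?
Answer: $680$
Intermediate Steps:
$N{\left(U,F \right)} = 8 + U$
$O{\left(m \right)} = -11$ ($O{\left(m \right)} = -3 + \left(m - \left(8 + m\right)\right) = -3 - 8 = -11$)
$O{\left(-131 \right)} - -691 = -11 - -691 = -11 + 691 = 680$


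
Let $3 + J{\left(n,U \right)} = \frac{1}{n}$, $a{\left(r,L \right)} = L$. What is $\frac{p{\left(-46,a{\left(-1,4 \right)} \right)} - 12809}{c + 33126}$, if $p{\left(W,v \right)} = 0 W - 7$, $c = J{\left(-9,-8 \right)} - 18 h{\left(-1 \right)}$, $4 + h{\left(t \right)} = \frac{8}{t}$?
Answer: $- \frac{57672}{150025} \approx -0.38442$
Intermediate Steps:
$J{\left(n,U \right)} = -3 + \frac{1}{n}$
$h{\left(t \right)} = -4 + \frac{8}{t}$
$c = \frac{1916}{9}$ ($c = \left(-3 + \frac{1}{-9}\right) - 18 \left(-4 + \frac{8}{-1}\right) = \left(-3 - \frac{1}{9}\right) - 18 \left(-4 + 8 \left(-1\right)\right) = - \frac{28}{9} - 18 \left(-4 - 8\right) = - \frac{28}{9} - -216 = - \frac{28}{9} + 216 = \frac{1916}{9} \approx 212.89$)
$p{\left(W,v \right)} = -7$ ($p{\left(W,v \right)} = 0 - 7 = -7$)
$\frac{p{\left(-46,a{\left(-1,4 \right)} \right)} - 12809}{c + 33126} = \frac{-7 - 12809}{\frac{1916}{9} + 33126} = - \frac{12816}{\frac{300050}{9}} = \left(-12816\right) \frac{9}{300050} = - \frac{57672}{150025}$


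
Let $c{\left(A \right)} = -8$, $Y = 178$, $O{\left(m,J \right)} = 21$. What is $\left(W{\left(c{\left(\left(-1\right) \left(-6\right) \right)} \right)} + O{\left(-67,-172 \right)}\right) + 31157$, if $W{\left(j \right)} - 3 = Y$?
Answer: $31359$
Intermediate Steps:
$W{\left(j \right)} = 181$ ($W{\left(j \right)} = 3 + 178 = 181$)
$\left(W{\left(c{\left(\left(-1\right) \left(-6\right) \right)} \right)} + O{\left(-67,-172 \right)}\right) + 31157 = \left(181 + 21\right) + 31157 = 202 + 31157 = 31359$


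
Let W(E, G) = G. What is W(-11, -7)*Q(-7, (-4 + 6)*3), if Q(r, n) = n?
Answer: -42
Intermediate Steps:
W(-11, -7)*Q(-7, (-4 + 6)*3) = -7*(-4 + 6)*3 = -14*3 = -7*6 = -42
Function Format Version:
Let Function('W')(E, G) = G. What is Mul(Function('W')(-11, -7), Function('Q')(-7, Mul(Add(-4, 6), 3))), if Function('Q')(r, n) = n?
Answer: -42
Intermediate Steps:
Mul(Function('W')(-11, -7), Function('Q')(-7, Mul(Add(-4, 6), 3))) = Mul(-7, Mul(Add(-4, 6), 3)) = Mul(-7, Mul(2, 3)) = Mul(-7, 6) = -42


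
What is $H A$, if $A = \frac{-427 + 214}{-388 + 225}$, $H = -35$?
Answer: $- \frac{7455}{163} \approx -45.736$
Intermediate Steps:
$A = \frac{213}{163}$ ($A = - \frac{213}{-163} = \left(-213\right) \left(- \frac{1}{163}\right) = \frac{213}{163} \approx 1.3067$)
$H A = \left(-35\right) \frac{213}{163} = - \frac{7455}{163}$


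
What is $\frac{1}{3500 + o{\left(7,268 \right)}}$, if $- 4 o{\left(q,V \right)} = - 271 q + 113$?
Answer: $\frac{1}{3946} \approx 0.00025342$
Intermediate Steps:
$o{\left(q,V \right)} = - \frac{113}{4} + \frac{271 q}{4}$ ($o{\left(q,V \right)} = - \frac{- 271 q + 113}{4} = - \frac{113 - 271 q}{4} = - \frac{113}{4} + \frac{271 q}{4}$)
$\frac{1}{3500 + o{\left(7,268 \right)}} = \frac{1}{3500 + \left(- \frac{113}{4} + \frac{271}{4} \cdot 7\right)} = \frac{1}{3500 + \left(- \frac{113}{4} + \frac{1897}{4}\right)} = \frac{1}{3500 + 446} = \frac{1}{3946}$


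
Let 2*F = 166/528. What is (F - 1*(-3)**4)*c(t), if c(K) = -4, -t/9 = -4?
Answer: 42685/132 ≈ 323.37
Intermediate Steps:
t = 36 (t = -9*(-4) = 36)
F = 83/528 (F = (166/528)/2 = (166*(1/528))/2 = (1/2)*(83/264) = 83/528 ≈ 0.15720)
(F - 1*(-3)**4)*c(t) = (83/528 - 1*(-3)**4)*(-4) = (83/528 - 1*81)*(-4) = (83/528 - 81)*(-4) = -42685/528*(-4) = 42685/132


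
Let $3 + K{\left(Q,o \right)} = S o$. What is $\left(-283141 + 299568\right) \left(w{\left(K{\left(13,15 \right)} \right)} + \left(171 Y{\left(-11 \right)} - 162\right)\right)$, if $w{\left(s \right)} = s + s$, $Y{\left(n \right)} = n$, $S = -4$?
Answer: $-35630163$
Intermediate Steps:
$K{\left(Q,o \right)} = -3 - 4 o$
$w{\left(s \right)} = 2 s$
$\left(-283141 + 299568\right) \left(w{\left(K{\left(13,15 \right)} \right)} + \left(171 Y{\left(-11 \right)} - 162\right)\right) = \left(-283141 + 299568\right) \left(2 \left(-3 - 60\right) + \left(171 \left(-11\right) - 162\right)\right) = 16427 \left(2 \left(-3 - 60\right) - 2043\right) = 16427 \left(2 \left(-63\right) - 2043\right) = 16427 \left(-126 - 2043\right) = 16427 \left(-2169\right) = -35630163$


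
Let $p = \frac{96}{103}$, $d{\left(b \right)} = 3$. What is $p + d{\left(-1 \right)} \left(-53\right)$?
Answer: $- \frac{16281}{103} \approx -158.07$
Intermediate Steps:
$p = \frac{96}{103}$ ($p = 96 \cdot \frac{1}{103} = \frac{96}{103} \approx 0.93204$)
$p + d{\left(-1 \right)} \left(-53\right) = \frac{96}{103} + 3 \left(-53\right) = \frac{96}{103} - 159 = - \frac{16281}{103}$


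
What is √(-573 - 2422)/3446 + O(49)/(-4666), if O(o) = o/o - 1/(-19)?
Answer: -10/44327 + I*√2995/3446 ≈ -0.0002256 + 0.015881*I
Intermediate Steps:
O(o) = 20/19 (O(o) = 1 - 1*(-1/19) = 1 + 1/19 = 20/19)
√(-573 - 2422)/3446 + O(49)/(-4666) = √(-573 - 2422)/3446 + (20/19)/(-4666) = √(-2995)*(1/3446) + (20/19)*(-1/4666) = (I*√2995)*(1/3446) - 10/44327 = I*√2995/3446 - 10/44327 = -10/44327 + I*√2995/3446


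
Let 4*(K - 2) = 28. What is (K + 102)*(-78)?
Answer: -8658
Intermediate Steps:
K = 9 (K = 2 + (1/4)*28 = 2 + 7 = 9)
(K + 102)*(-78) = (9 + 102)*(-78) = 111*(-78) = -8658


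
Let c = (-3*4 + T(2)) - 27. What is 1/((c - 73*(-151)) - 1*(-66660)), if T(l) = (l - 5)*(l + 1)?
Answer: 1/77635 ≈ 1.2881e-5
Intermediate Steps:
T(l) = (1 + l)*(-5 + l) (T(l) = (-5 + l)*(1 + l) = (1 + l)*(-5 + l))
c = -48 (c = (-3*4 + (-5 + 2² - 4*2)) - 27 = (-12 + (-5 + 4 - 8)) - 27 = (-12 - 9) - 27 = -21 - 27 = -48)
1/((c - 73*(-151)) - 1*(-66660)) = 1/((-48 - 73*(-151)) - 1*(-66660)) = 1/((-48 + 11023) + 66660) = 1/(10975 + 66660) = 1/77635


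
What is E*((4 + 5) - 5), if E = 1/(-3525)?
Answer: -4/3525 ≈ -0.0011348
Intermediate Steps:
E = -1/3525 ≈ -0.00028369
E*((4 + 5) - 5) = -((4 + 5) - 5)/3525 = -(9 - 5)/3525 = -1/3525*4 = -4/3525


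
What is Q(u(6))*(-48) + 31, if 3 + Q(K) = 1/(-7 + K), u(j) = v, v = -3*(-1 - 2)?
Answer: 151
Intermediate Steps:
v = 9 (v = -3*(-3) = 9)
u(j) = 9
Q(K) = -3 + 1/(-7 + K)
Q(u(6))*(-48) + 31 = ((22 - 3*9)/(-7 + 9))*(-48) + 31 = ((22 - 27)/2)*(-48) + 31 = ((½)*(-5))*(-48) + 31 = -5/2*(-48) + 31 = 120 + 31 = 151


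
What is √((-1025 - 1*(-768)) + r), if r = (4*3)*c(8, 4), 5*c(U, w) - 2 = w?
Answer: I*√6065/5 ≈ 15.576*I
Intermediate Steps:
c(U, w) = ⅖ + w/5
r = 72/5 (r = (4*3)*(⅖ + (⅕)*4) = 12*(⅖ + ⅘) = 12*(6/5) = 72/5 ≈ 14.400)
√((-1025 - 1*(-768)) + r) = √((-1025 - 1*(-768)) + 72/5) = √((-1025 + 768) + 72/5) = √(-257 + 72/5) = √(-1213/5) = I*√6065/5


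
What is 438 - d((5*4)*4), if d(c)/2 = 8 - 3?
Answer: 428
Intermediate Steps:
d(c) = 10 (d(c) = 2*(8 - 3) = 2*5 = 10)
438 - d((5*4)*4) = 438 - 1*10 = 438 - 10 = 428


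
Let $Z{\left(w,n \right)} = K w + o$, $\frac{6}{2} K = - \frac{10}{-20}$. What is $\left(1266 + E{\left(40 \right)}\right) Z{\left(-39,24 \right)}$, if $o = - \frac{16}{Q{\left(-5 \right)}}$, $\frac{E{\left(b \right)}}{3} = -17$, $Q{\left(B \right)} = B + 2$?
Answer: $- \frac{2835}{2} \approx -1417.5$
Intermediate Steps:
$Q{\left(B \right)} = 2 + B$
$E{\left(b \right)} = -51$ ($E{\left(b \right)} = 3 \left(-17\right) = -51$)
$K = \frac{1}{6}$ ($K = \frac{\left(-10\right) \frac{1}{-20}}{3} = \frac{\left(-10\right) \left(- \frac{1}{20}\right)}{3} = \frac{1}{3} \cdot \frac{1}{2} = \frac{1}{6} \approx 0.16667$)
$o = \frac{16}{3}$ ($o = - \frac{16}{2 - 5} = - \frac{16}{-3} = \left(-16\right) \left(- \frac{1}{3}\right) = \frac{16}{3} \approx 5.3333$)
$Z{\left(w,n \right)} = \frac{16}{3} + \frac{w}{6}$ ($Z{\left(w,n \right)} = \frac{w}{6} + \frac{16}{3} = \frac{16}{3} + \frac{w}{6}$)
$\left(1266 + E{\left(40 \right)}\right) Z{\left(-39,24 \right)} = \left(1266 - 51\right) \left(\frac{16}{3} + \frac{1}{6} \left(-39\right)\right) = 1215 \left(\frac{16}{3} - \frac{13}{2}\right) = 1215 \left(- \frac{7}{6}\right) = - \frac{2835}{2}$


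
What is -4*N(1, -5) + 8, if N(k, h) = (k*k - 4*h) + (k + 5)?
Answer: -100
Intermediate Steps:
N(k, h) = 5 + k + k² - 4*h (N(k, h) = (k² - 4*h) + (5 + k) = 5 + k + k² - 4*h)
-4*N(1, -5) + 8 = -4*(5 + 1 + 1² - 4*(-5)) + 8 = -4*(5 + 1 + 1 + 20) + 8 = -4*27 + 8 = -108 + 8 = -100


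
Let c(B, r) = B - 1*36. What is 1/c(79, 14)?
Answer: 1/43 ≈ 0.023256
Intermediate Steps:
c(B, r) = -36 + B (c(B, r) = B - 36 = -36 + B)
1/c(79, 14) = 1/(-36 + 79) = 1/43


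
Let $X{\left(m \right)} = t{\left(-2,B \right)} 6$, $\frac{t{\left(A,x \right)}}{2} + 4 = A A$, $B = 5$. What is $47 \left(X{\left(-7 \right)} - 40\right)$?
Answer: $-1880$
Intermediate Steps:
$t{\left(A,x \right)} = -8 + 2 A^{2}$ ($t{\left(A,x \right)} = -8 + 2 A A = -8 + 2 A^{2}$)
$X{\left(m \right)} = 0$ ($X{\left(m \right)} = \left(-8 + 2 \left(-2\right)^{2}\right) 6 = \left(-8 + 2 \cdot 4\right) 6 = \left(-8 + 8\right) 6 = 0 \cdot 6 = 0$)
$47 \left(X{\left(-7 \right)} - 40\right) = 47 \left(0 - 40\right) = 47 \left(-40\right) = -1880$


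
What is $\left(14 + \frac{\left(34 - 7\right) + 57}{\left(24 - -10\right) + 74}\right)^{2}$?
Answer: $\frac{17689}{81} \approx 218.38$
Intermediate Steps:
$\left(14 + \frac{\left(34 - 7\right) + 57}{\left(24 - -10\right) + 74}\right)^{2} = \left(14 + \frac{\left(34 - 7\right) + 57}{\left(24 + 10\right) + 74}\right)^{2} = \left(14 + \frac{27 + 57}{34 + 74}\right)^{2} = \left(14 + \frac{84}{108}\right)^{2} = \left(14 + 84 \cdot \frac{1}{108}\right)^{2} = \left(14 + \frac{7}{9}\right)^{2} = \left(\frac{133}{9}\right)^{2} = \frac{17689}{81}$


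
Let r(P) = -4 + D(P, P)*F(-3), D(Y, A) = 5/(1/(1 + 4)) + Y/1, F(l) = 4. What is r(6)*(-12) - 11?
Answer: -1451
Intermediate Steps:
D(Y, A) = 25 + Y (D(Y, A) = 5/(1/5) + Y*1 = 5/(⅕) + Y = 5*5 + Y = 25 + Y)
r(P) = 96 + 4*P (r(P) = -4 + (25 + P)*4 = -4 + (100 + 4*P) = 96 + 4*P)
r(6)*(-12) - 11 = (96 + 4*6)*(-12) - 11 = (96 + 24)*(-12) - 11 = 120*(-12) - 11 = -1440 - 11 = -1451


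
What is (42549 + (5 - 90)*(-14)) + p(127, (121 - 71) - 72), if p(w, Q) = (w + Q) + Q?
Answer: 43822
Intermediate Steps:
p(w, Q) = w + 2*Q (p(w, Q) = (Q + w) + Q = w + 2*Q)
(42549 + (5 - 90)*(-14)) + p(127, (121 - 71) - 72) = (42549 + (5 - 90)*(-14)) + (127 + 2*((121 - 71) - 72)) = (42549 - 85*(-14)) + (127 + 2*(50 - 72)) = (42549 + 1190) + (127 + 2*(-22)) = 43739 + (127 - 44) = 43739 + 83 = 43822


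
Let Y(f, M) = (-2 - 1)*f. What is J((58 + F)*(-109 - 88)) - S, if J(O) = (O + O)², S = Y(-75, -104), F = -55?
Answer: 1396899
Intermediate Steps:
Y(f, M) = -3*f
S = 225 (S = -3*(-75) = 225)
J(O) = 4*O² (J(O) = (2*O)² = 4*O²)
J((58 + F)*(-109 - 88)) - S = 4*((58 - 55)*(-109 - 88))² - 1*225 = 4*(3*(-197))² - 225 = 4*(-591)² - 225 = 4*349281 - 225 = 1397124 - 225 = 1396899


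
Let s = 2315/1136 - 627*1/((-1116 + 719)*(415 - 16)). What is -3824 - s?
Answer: -12078599737/3156944 ≈ -3826.0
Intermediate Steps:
s = 6445881/3156944 (s = 2315*(1/1136) - 627/(399*(-397)) = 2315/1136 - 627/(-158403) = 2315/1136 - 627*(-1/158403) = 2315/1136 + 11/2779 = 6445881/3156944 ≈ 2.0418)
-3824 - s = -3824 - 1*6445881/3156944 = -3824 - 6445881/3156944 = -12078599737/3156944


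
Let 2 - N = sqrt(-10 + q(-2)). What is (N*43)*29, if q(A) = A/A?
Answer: 2494 - 3741*I ≈ 2494.0 - 3741.0*I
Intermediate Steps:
q(A) = 1
N = 2 - 3*I (N = 2 - sqrt(-10 + 1) = 2 - sqrt(-9) = 2 - 3*I ≈ 2.0 - 3.0*I)
(N*43)*29 = ((2 - 3*I)*43)*29 = (86 - 129*I)*29 = 2494 - 3741*I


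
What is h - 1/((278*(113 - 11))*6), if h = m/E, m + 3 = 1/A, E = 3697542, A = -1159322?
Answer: -135510255001/20258669083112424 ≈ -6.6890e-6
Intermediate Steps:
m = -3477967/1159322 (m = -3 + 1/(-1159322) = -3 - 1/1159322 = -3477967/1159322 ≈ -3.0000)
h = -3477967/4286641786524 (h = -3477967/1159322/3697542 = -3477967/1159322*1/3697542 = -3477967/4286641786524 ≈ -8.1135e-7)
h - 1/((278*(113 - 11))*6) = -3477967/4286641786524 - 1/((278*(113 - 11))*6) = -3477967/4286641786524 - 1/((278*102)*6) = -3477967/4286641786524 - 1/(28356*6) = -3477967/4286641786524 - 1/170136 = -135510255001/20258669083112424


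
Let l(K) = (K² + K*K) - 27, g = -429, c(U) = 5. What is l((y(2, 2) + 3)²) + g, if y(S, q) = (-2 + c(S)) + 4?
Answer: 19544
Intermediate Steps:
y(S, q) = 7 (y(S, q) = (-2 + 5) + 4 = 3 + 4 = 7)
l(K) = -27 + 2*K² (l(K) = (K² + K²) - 27 = 2*K² - 27 = -27 + 2*K²)
l((y(2, 2) + 3)²) + g = (-27 + 2*((7 + 3)²)²) - 429 = (-27 + 2*(10²)²) - 429 = (-27 + 2*100²) - 429 = (-27 + 2*10000) - 429 = (-27 + 20000) - 429 = 19973 - 429 = 19544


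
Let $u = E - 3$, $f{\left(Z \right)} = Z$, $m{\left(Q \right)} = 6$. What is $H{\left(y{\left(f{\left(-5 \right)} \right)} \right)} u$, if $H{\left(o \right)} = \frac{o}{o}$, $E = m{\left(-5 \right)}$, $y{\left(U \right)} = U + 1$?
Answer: $3$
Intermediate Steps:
$y{\left(U \right)} = 1 + U$
$E = 6$
$u = 3$ ($u = 6 - 3 = 3$)
$H{\left(o \right)} = 1$
$H{\left(y{\left(f{\left(-5 \right)} \right)} \right)} u = 1 \cdot 3 = 3$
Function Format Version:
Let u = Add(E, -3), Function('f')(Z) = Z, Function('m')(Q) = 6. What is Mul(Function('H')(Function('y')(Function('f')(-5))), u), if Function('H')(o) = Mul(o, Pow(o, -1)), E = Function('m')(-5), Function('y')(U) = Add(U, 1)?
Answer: 3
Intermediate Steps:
Function('y')(U) = Add(1, U)
E = 6
u = 3 (u = Add(6, -3) = 3)
Function('H')(o) = 1
Mul(Function('H')(Function('y')(Function('f')(-5))), u) = Mul(1, 3) = 3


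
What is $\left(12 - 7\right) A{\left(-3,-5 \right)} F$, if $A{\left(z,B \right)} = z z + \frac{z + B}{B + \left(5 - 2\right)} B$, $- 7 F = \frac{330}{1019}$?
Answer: $\frac{18150}{7133} \approx 2.5445$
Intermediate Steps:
$F = - \frac{330}{7133}$ ($F = - \frac{330 \cdot \frac{1}{1019}}{7} = \left(- \frac{1}{7}\right) \frac{330}{1019} = - \frac{330}{7133} \approx -0.046264$)
$A{\left(z,B \right)} = z^{2} + \frac{B \left(B + z\right)}{3 + B}$ ($A{\left(z,B \right)} = z^{2} + \frac{B + z}{B + \left(5 - 2\right)} B = z^{2} + \frac{B + z}{B + 3} B = z^{2} + \frac{B + z}{3 + B} B = z^{2} + \frac{B \left(B + z\right)}{3 + B}$)
$\left(12 - 7\right) A{\left(-3,-5 \right)} F = \left(12 - 7\right) \frac{\left(-5\right)^{2} + 3 \left(-3\right)^{2} - -15 - 5 \left(-3\right)^{2}}{3 - 5} \left(- \frac{330}{7133}\right) = 5 \frac{25 + 3 \cdot 9 + 15 - 45}{-2} \left(- \frac{330}{7133}\right) = 5 \left(- \frac{25 + 27 + 15 - 45}{2}\right) \left(- \frac{330}{7133}\right) = 5 \left(\left(- \frac{1}{2}\right) 22\right) \left(- \frac{330}{7133}\right) = 5 \left(-11\right) \left(- \frac{330}{7133}\right) = \left(-55\right) \left(- \frac{330}{7133}\right) = \frac{18150}{7133}$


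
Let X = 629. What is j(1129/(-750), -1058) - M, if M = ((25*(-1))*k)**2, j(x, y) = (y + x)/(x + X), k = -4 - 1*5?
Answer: -23825982754/470621 ≈ -50627.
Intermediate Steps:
k = -9 (k = -4 - 5 = -9)
j(x, y) = (x + y)/(629 + x) (j(x, y) = (y + x)/(x + 629) = (x + y)/(629 + x))
M = 50625 (M = ((25*(-1))*(-9))**2 = (-25*(-9))**2 = 225**2 = 50625)
j(1129/(-750), -1058) - M = (1129/(-750) - 1058)/(629 + 1129/(-750)) - 1*50625 = (1129*(-1/750) - 1058)/(629 + 1129*(-1/750)) - 50625 = (-1129/750 - 1058)/(629 - 1129/750) - 50625 = -794629/750/(470621/750) - 50625 = (750/470621)*(-794629/750) - 50625 = -794629/470621 - 50625 = -23825982754/470621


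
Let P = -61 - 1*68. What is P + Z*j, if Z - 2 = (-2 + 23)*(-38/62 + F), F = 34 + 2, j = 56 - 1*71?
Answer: -350484/31 ≈ -11306.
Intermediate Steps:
j = -15 (j = 56 - 71 = -15)
F = 36
Z = 23099/31 (Z = 2 + (-2 + 23)*(-38/62 + 36) = 2 + 21*(-38*1/62 + 36) = 2 + 21*(-19/31 + 36) = 2 + 21*(1097/31) = 2 + 23037/31 = 23099/31 ≈ 745.13)
P = -129 (P = -61 - 68 = -129)
P + Z*j = -129 + (23099/31)*(-15) = -129 - 346485/31 = -350484/31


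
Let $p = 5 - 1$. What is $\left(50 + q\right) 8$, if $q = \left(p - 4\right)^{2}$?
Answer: $400$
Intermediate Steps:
$p = 4$ ($p = 5 - 1 = 4$)
$q = 0$ ($q = \left(4 - 4\right)^{2} = 0^{2} = 0$)
$\left(50 + q\right) 8 = \left(50 + 0\right) 8 = 50 \cdot 8 = 400$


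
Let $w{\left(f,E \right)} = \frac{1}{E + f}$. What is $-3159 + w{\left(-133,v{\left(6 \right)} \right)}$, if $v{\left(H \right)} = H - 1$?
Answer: $- \frac{404353}{128} \approx -3159.0$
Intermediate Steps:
$v{\left(H \right)} = -1 + H$ ($v{\left(H \right)} = H - 1 = -1 + H$)
$-3159 + w{\left(-133,v{\left(6 \right)} \right)} = -3159 + \frac{1}{\left(-1 + 6\right) - 133} = -3159 + \frac{1}{5 - 133} = -3159 + \frac{1}{-128} = -3159 - \frac{1}{128} = - \frac{404353}{128}$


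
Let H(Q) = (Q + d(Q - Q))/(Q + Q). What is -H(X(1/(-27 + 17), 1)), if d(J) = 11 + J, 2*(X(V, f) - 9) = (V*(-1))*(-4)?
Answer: -9/8 ≈ -1.1250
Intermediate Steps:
X(V, f) = 9 + 2*V (X(V, f) = 9 + ((V*(-1))*(-4))/2 = 9 + (-V*(-4))/2 = 9 + (4*V)/2 = 9 + 2*V)
H(Q) = (11 + Q)/(2*Q) (H(Q) = (Q + (11 + (Q - Q)))/(Q + Q) = (Q + (11 + 0))/((2*Q)) = (Q + 11)*(1/(2*Q)) = (11 + Q)*(1/(2*Q)) = (11 + Q)/(2*Q))
-H(X(1/(-27 + 17), 1)) = -(11 + (9 + 2/(-27 + 17)))/(2*(9 + 2/(-27 + 17))) = -(11 + (9 + 2/(-10)))/(2*(9 + 2/(-10))) = -(11 + (9 + 2*(-1/10)))/(2*(9 + 2*(-1/10))) = -(11 + (9 - 1/5))/(2*(9 - 1/5)) = -(11 + 44/5)/(2*44/5) = -5*99/(2*44*5) = -1*9/8 = -9/8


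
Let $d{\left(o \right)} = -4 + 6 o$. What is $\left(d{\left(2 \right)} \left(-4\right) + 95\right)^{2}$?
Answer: $3969$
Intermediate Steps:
$\left(d{\left(2 \right)} \left(-4\right) + 95\right)^{2} = \left(\left(-4 + 6 \cdot 2\right) \left(-4\right) + 95\right)^{2} = \left(\left(-4 + 12\right) \left(-4\right) + 95\right)^{2} = \left(8 \left(-4\right) + 95\right)^{2} = \left(-32 + 95\right)^{2} = 63^{2} = 3969$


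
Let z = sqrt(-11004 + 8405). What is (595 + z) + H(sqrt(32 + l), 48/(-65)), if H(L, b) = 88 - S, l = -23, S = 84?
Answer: 599 + I*sqrt(2599) ≈ 599.0 + 50.98*I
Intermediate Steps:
z = I*sqrt(2599) (z = sqrt(-2599) = I*sqrt(2599) ≈ 50.98*I)
H(L, b) = 4 (H(L, b) = 88 - 1*84 = 88 - 84 = 4)
(595 + z) + H(sqrt(32 + l), 48/(-65)) = (595 + I*sqrt(2599)) + 4 = 599 + I*sqrt(2599)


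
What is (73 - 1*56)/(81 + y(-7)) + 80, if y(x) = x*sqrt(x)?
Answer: 553697/6904 + 119*I*sqrt(7)/6904 ≈ 80.199 + 0.045603*I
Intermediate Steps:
y(x) = x**(3/2)
(73 - 1*56)/(81 + y(-7)) + 80 = (73 - 1*56)/(81 + (-7)**(3/2)) + 80 = (73 - 56)/(81 - 7*I*sqrt(7)) + 80 = 17/(81 - 7*I*sqrt(7)) + 80 = 80 + 17/(81 - 7*I*sqrt(7))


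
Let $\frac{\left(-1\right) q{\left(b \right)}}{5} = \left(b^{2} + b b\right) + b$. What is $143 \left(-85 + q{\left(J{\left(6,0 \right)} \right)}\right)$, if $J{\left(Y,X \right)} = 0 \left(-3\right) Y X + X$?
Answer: $-12155$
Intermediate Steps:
$J{\left(Y,X \right)} = X$ ($J{\left(Y,X \right)} = 0 Y X + X = 0 X + X = 0 + X = X$)
$q{\left(b \right)} = - 10 b^{2} - 5 b$ ($q{\left(b \right)} = - 5 \left(\left(b^{2} + b b\right) + b\right) = - 5 \left(\left(b^{2} + b^{2}\right) + b\right) = - 5 \left(2 b^{2} + b\right) = - 5 \left(b + 2 b^{2}\right) = - 10 b^{2} - 5 b$)
$143 \left(-85 + q{\left(J{\left(6,0 \right)} \right)}\right) = 143 \left(-85 - 0 \left(1 + 2 \cdot 0\right)\right) = 143 \left(-85 - 0 \left(1 + 0\right)\right) = 143 \left(-85 - 0 \cdot 1\right) = 143 \left(-85 + 0\right) = 143 \left(-85\right) = -12155$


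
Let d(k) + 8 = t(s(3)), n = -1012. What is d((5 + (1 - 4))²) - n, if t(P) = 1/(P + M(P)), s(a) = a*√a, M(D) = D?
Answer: 1004 + √3/18 ≈ 1004.1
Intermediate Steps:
s(a) = a^(3/2)
t(P) = 1/(2*P) (t(P) = 1/(P + P) = 1/(2*P))
d(k) = -8 + √3/18 (d(k) = -8 + 1/(2*(3^(3/2))) = -8 + 1/(2*((3*√3))) = -8 + (√3/9)/2 = -8 + √3/18)
d((5 + (1 - 4))²) - n = (-8 + √3/18) - 1*(-1012) = (-8 + √3/18) + 1012 = 1004 + √3/18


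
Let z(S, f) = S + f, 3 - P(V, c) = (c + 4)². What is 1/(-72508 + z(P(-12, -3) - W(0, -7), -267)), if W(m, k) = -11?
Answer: -1/72762 ≈ -1.3743e-5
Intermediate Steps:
P(V, c) = 3 - (4 + c)² (P(V, c) = 3 - (c + 4)² = 3 - (4 + c)²)
1/(-72508 + z(P(-12, -3) - W(0, -7), -267)) = 1/(-72508 + (((3 - (4 - 3)²) - 1*(-11)) - 267)) = 1/(-72508 + (((3 - 1*1²) + 11) - 267)) = 1/(-72508 + (((3 - 1*1) + 11) - 267)) = 1/(-72508 + (((3 - 1) + 11) - 267)) = 1/(-72508 + ((2 + 11) - 267)) = 1/(-72508 + (13 - 267)) = 1/(-72508 - 254) = 1/(-72762) = -1/72762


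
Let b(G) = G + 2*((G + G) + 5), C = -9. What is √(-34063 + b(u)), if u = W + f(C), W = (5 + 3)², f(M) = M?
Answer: I*√33778 ≈ 183.79*I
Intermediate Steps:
W = 64 (W = 8² = 64)
u = 55 (u = 64 - 9 = 55)
b(G) = 10 + 5*G (b(G) = G + 2*(2*G + 5) = G + 2*(5 + 2*G) = G + (10 + 4*G) = 10 + 5*G)
√(-34063 + b(u)) = √(-34063 + (10 + 5*55)) = √(-34063 + (10 + 275)) = √(-34063 + 285) = √(-33778) = I*√33778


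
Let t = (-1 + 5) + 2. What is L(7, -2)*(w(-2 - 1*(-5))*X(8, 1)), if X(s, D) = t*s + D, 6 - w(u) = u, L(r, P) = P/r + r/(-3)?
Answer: -385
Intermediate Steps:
t = 6 (t = 4 + 2 = 6)
L(r, P) = -r/3 + P/r (L(r, P) = P/r + r*(-⅓) = P/r - r/3 = -r/3 + P/r)
w(u) = 6 - u
X(s, D) = D + 6*s (X(s, D) = 6*s + D = D + 6*s)
L(7, -2)*(w(-2 - 1*(-5))*X(8, 1)) = (-⅓*7 - 2/7)*((6 - (-2 - 1*(-5)))*(1 + 6*8)) = (-7/3 - 2*⅐)*((6 - (-2 + 5))*(1 + 48)) = (-7/3 - 2/7)*((6 - 1*3)*49) = -55*(6 - 3)*49/21 = -55*49/7 = -55/21*147 = -385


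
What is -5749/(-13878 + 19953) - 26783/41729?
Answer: -402606746/253503675 ≈ -1.5882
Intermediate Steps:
-5749/(-13878 + 19953) - 26783/41729 = -5749/6075 - 26783*1/41729 = -5749*1/6075 - 26783/41729 = -5749/6075 - 26783/41729 = -402606746/253503675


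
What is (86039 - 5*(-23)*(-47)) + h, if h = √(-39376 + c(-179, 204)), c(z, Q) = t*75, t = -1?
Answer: 80634 + I*√39451 ≈ 80634.0 + 198.62*I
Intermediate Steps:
c(z, Q) = -75 (c(z, Q) = -1*75 = -75)
h = I*√39451 (h = √(-39376 - 75) = √(-39451) = I*√39451 ≈ 198.62*I)
(86039 - 5*(-23)*(-47)) + h = (86039 - 5*(-23)*(-47)) + I*√39451 = (86039 + 115*(-47)) + I*√39451 = (86039 - 5405) + I*√39451 = 80634 + I*√39451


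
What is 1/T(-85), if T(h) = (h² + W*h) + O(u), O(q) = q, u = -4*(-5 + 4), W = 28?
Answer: 1/4849 ≈ 0.00020623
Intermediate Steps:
u = 4 (u = -4*(-1) = 4)
T(h) = 4 + h² + 28*h (T(h) = (h² + 28*h) + 4 = 4 + h² + 28*h)
1/T(-85) = 1/(4 + (-85)² + 28*(-85)) = 1/(4 + 7225 - 2380) = 1/4849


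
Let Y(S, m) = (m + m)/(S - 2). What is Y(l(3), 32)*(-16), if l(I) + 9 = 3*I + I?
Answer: -1024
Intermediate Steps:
l(I) = -9 + 4*I (l(I) = -9 + (3*I + I) = -9 + 4*I)
Y(S, m) = 2*m/(-2 + S) (Y(S, m) = (2*m)/(-2 + S) = 2*m/(-2 + S))
Y(l(3), 32)*(-16) = (2*32/(-2 + (-9 + 4*3)))*(-16) = (2*32/(-2 + (-9 + 12)))*(-16) = (2*32/(-2 + 3))*(-16) = (2*32/1)*(-16) = (2*32*1)*(-16) = 64*(-16) = -1024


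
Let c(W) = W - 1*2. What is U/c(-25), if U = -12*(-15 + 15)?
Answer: 0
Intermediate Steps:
U = 0 (U = -12*0 = 0)
c(W) = -2 + W (c(W) = W - 2 = -2 + W)
U/c(-25) = 0/(-2 - 25) = 0/(-27) = 0*(-1/27) = 0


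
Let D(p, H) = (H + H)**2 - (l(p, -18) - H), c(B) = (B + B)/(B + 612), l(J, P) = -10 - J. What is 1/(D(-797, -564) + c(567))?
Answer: 131/166505449 ≈ 7.8676e-7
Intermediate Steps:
c(B) = 2*B/(612 + B) (c(B) = (2*B)/(612 + B) = 2*B/(612 + B))
D(p, H) = 10 + H + p + 4*H**2 (D(p, H) = (H + H)**2 - ((-10 - p) - H) = (2*H)**2 - (-10 - H - p) = 4*H**2 + (10 + H + p) = 10 + H + p + 4*H**2)
1/(D(-797, -564) + c(567)) = 1/((10 - 564 - 797 + 4*(-564)**2) + 2*567/(612 + 567)) = 1/((10 - 564 - 797 + 4*318096) + 2*567/1179) = 1/((10 - 564 - 797 + 1272384) + 2*567*(1/1179)) = 1/(1271033 + 126/131) = 1/(166505449/131) = 131/166505449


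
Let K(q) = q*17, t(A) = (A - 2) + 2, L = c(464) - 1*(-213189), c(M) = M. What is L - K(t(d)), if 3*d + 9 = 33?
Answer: 213517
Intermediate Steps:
d = 8 (d = -3 + (⅓)*33 = -3 + 11 = 8)
L = 213653 (L = 464 - 1*(-213189) = 464 + 213189 = 213653)
t(A) = A (t(A) = (-2 + A) + 2 = A)
K(q) = 17*q
L - K(t(d)) = 213653 - 17*8 = 213653 - 1*136 = 213653 - 136 = 213517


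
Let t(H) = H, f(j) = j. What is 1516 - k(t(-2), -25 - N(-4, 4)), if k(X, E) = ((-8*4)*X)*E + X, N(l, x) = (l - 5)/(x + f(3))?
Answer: 21250/7 ≈ 3035.7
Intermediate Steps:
N(l, x) = (-5 + l)/(3 + x) (N(l, x) = (l - 5)/(x + 3) = (-5 + l)/(3 + x))
k(X, E) = X - 32*E*X (k(X, E) = (-32*X)*E + X = -32*E*X + X = X - 32*E*X)
1516 - k(t(-2), -25 - N(-4, 4)) = 1516 - (-2)*(1 - 32*(-25 - (-5 - 4)/(3 + 4))) = 1516 - (-2)*(1 - 32*(-25 - (-9)/7)) = 1516 - (-2)*(1 - 32*(-25 - 1*(-9/7))) = 1516 - (-2)*(1 - 32*(-25 + 9/7)) = 1516 - (-2)*(1 - 32*(-166/7)) = 1516 - (-2)*(1 + 5312/7) = 1516 - (-2)*5319/7 = 1516 - 1*(-10638/7) = 1516 + 10638/7 = 21250/7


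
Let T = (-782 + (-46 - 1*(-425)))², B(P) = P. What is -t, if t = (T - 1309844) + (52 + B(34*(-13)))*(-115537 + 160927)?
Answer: 18849535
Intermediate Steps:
T = 162409 (T = (-782 + (-46 + 425))² = (-782 + 379)² = (-403)² = 162409)
t = -18849535 (t = (162409 - 1309844) + (52 + 34*(-13))*(-115537 + 160927) = -1147435 + (52 - 442)*45390 = -1147435 - 390*45390 = -1147435 - 17702100 = -18849535)
-t = -1*(-18849535) = 18849535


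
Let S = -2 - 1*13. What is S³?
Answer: -3375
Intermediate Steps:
S = -15 (S = -2 - 13 = -15)
S³ = (-15)³ = -3375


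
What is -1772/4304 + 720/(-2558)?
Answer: -953957/1376204 ≈ -0.69318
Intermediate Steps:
-1772/4304 + 720/(-2558) = -1772*1/4304 + 720*(-1/2558) = -443/1076 - 360/1279 = -953957/1376204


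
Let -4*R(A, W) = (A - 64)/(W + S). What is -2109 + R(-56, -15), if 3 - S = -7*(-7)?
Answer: -128679/61 ≈ -2109.5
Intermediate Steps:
S = -46 (S = 3 - (-7)*(-7) = 3 - 1*49 = 3 - 49 = -46)
R(A, W) = -(-64 + A)/(4*(-46 + W)) (R(A, W) = -(A - 64)/(4*(W - 46)) = -(-64 + A)/(4*(-46 + W)))
-2109 + R(-56, -15) = -2109 + (64 - 1*(-56))/(4*(-46 - 15)) = -2109 + (¼)*(64 + 56)/(-61) = -2109 + (¼)*(-1/61)*120 = -2109 - 30/61 = -128679/61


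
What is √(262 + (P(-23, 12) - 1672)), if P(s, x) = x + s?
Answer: 7*I*√29 ≈ 37.696*I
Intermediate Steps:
P(s, x) = s + x
√(262 + (P(-23, 12) - 1672)) = √(262 + ((-23 + 12) - 1672)) = √(262 + (-11 - 1672)) = √(262 - 1683) = √(-1421) = 7*I*√29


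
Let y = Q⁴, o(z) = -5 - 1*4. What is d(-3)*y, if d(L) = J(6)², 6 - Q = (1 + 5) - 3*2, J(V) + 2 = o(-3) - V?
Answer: 374544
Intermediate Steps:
o(z) = -9 (o(z) = -5 - 4 = -9)
J(V) = -11 - V (J(V) = -2 + (-9 - V) = -11 - V)
Q = 6 (Q = 6 - ((1 + 5) - 3*2) = 6 - (6 - 6) = 6 - 1*0 = 6 + 0 = 6)
y = 1296 (y = 6⁴ = 1296)
d(L) = 289 (d(L) = (-11 - 1*6)² = (-11 - 6)² = (-17)² = 289)
d(-3)*y = 289*1296 = 374544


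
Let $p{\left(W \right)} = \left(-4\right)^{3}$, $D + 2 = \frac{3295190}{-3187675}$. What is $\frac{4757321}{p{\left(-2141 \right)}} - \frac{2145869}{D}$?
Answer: $\frac{1780797485043}{2813248} \approx 6.33 \cdot 10^{5}$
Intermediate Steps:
$D = - \frac{1934108}{637535}$ ($D = -2 + \frac{3295190}{-3187675} = -2 + 3295190 \left(- \frac{1}{3187675}\right) = -2 - \frac{659038}{637535} = - \frac{1934108}{637535} \approx -3.0337$)
$p{\left(W \right)} = -64$
$\frac{4757321}{p{\left(-2141 \right)}} - \frac{2145869}{D} = \frac{4757321}{-64} - \frac{2145869}{- \frac{1934108}{637535}} = 4757321 \left(- \frac{1}{64}\right) - - \frac{124369690265}{175828} = - \frac{4757321}{64} + \frac{124369690265}{175828} = \frac{1780797485043}{2813248}$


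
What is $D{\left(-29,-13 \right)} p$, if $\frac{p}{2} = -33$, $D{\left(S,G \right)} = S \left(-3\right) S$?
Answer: $166518$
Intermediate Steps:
$D{\left(S,G \right)} = - 3 S^{2}$ ($D{\left(S,G \right)} = - 3 S S = - 3 S^{2}$)
$p = -66$ ($p = 2 \left(-33\right) = -66$)
$D{\left(-29,-13 \right)} p = - 3 \left(-29\right)^{2} \left(-66\right) = \left(-3\right) 841 \left(-66\right) = \left(-2523\right) \left(-66\right) = 166518$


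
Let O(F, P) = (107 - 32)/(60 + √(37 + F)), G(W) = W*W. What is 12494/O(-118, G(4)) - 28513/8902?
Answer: 444743787/44510 + 37482*I/25 ≈ 9992.0 + 1499.3*I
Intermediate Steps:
G(W) = W²
O(F, P) = 75/(60 + √(37 + F))
12494/O(-118, G(4)) - 28513/8902 = 12494/((75/(60 + √(37 - 118)))) - 28513/8902 = 12494/((75/(60 + √(-81)))) - 28513*1/8902 = 12494/((75/(60 + 9*I))) - 28513/8902 = 12494/((75*((60 - 9*I)/3681))) - 28513/8902 = 12494/((25*(60 - 9*I)/1227)) - 28513/8902 = 12494*(⅘ + 3*I/25) - 28513/8902 = (49976/5 + 37482*I/25) - 28513/8902 = 444743787/44510 + 37482*I/25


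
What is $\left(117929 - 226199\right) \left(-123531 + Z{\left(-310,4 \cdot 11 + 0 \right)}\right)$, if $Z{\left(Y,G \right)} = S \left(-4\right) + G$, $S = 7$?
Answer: $13372969050$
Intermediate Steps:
$Z{\left(Y,G \right)} = -28 + G$ ($Z{\left(Y,G \right)} = 7 \left(-4\right) + G = -28 + G$)
$\left(117929 - 226199\right) \left(-123531 + Z{\left(-310,4 \cdot 11 + 0 \right)}\right) = \left(117929 - 226199\right) \left(-123531 + \left(-28 + \left(4 \cdot 11 + 0\right)\right)\right) = - 108270 \left(-123531 + \left(-28 + \left(44 + 0\right)\right)\right) = - 108270 \left(-123531 + \left(-28 + 44\right)\right) = - 108270 \left(-123531 + 16\right) = \left(-108270\right) \left(-123515\right) = 13372969050$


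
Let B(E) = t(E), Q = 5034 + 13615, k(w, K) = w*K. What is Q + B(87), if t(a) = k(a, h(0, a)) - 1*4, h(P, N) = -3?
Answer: 18384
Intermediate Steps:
k(w, K) = K*w
t(a) = -4 - 3*a (t(a) = -3*a - 1*4 = -3*a - 4 = -4 - 3*a)
Q = 18649
B(E) = -4 - 3*E
Q + B(87) = 18649 + (-4 - 3*87) = 18649 + (-4 - 261) = 18649 - 265 = 18384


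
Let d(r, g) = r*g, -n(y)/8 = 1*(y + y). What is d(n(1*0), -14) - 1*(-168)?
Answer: 168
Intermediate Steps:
n(y) = -16*y (n(y) = -8*(y + y) = -8*2*y = -16*y)
d(r, g) = g*r
d(n(1*0), -14) - 1*(-168) = -(-224)*1*0 - 1*(-168) = -(-224)*0 + 168 = -14*0 + 168 = 0 + 168 = 168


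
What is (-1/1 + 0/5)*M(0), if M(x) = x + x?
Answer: 0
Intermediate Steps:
M(x) = 2*x
(-1/1 + 0/5)*M(0) = (-1/1 + 0/5)*(2*0) = (-1*1 + 0*(1/5))*0 = (-1 + 0)*0 = -1*0 = 0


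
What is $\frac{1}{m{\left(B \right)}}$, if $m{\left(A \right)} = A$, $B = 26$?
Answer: $\frac{1}{26} \approx 0.038462$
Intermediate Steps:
$\frac{1}{m{\left(B \right)}} = \frac{1}{26}$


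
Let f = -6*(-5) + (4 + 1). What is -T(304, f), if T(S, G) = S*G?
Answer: -10640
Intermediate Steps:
f = 35 (f = 30 + 5 = 35)
T(S, G) = G*S
-T(304, f) = -35*304 = -1*10640 = -10640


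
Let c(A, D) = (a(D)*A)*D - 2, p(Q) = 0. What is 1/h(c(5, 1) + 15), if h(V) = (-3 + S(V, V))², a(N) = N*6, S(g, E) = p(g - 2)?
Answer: ⅑ ≈ 0.11111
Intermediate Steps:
S(g, E) = 0
a(N) = 6*N
c(A, D) = -2 + 6*A*D² (c(A, D) = ((6*D)*A)*D - 2 = (6*A*D)*D - 2 = 6*A*D² - 2 = -2 + 6*A*D²)
h(V) = 9 (h(V) = (-3 + 0)² = (-3)² = 9)
1/h(c(5, 1) + 15) = 1/9 = ⅑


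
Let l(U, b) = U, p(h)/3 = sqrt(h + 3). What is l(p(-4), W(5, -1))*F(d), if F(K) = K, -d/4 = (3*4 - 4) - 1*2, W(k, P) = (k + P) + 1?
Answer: -72*I ≈ -72.0*I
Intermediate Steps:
W(k, P) = 1 + P + k (W(k, P) = (P + k) + 1 = 1 + P + k)
p(h) = 3*sqrt(3 + h) (p(h) = 3*sqrt(h + 3) = 3*sqrt(3 + h))
d = -24 (d = -4*((3*4 - 4) - 1*2) = -4*((12 - 4) - 2) = -4*(8 - 2) = -4*6 = -24)
l(p(-4), W(5, -1))*F(d) = (3*sqrt(3 - 4))*(-24) = (3*sqrt(-1))*(-24) = (3*I)*(-24) = -72*I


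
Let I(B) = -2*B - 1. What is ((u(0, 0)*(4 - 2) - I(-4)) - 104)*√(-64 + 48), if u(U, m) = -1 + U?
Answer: -452*I ≈ -452.0*I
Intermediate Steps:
I(B) = -1 - 2*B
((u(0, 0)*(4 - 2) - I(-4)) - 104)*√(-64 + 48) = (((-1 + 0)*(4 - 2) - (-1 - 2*(-4))) - 104)*√(-64 + 48) = ((-1*2 - (-1 + 8)) - 104)*√(-16) = ((-2 - 1*7) - 104)*(4*I) = ((-2 - 7) - 104)*(4*I) = (-9 - 104)*(4*I) = -452*I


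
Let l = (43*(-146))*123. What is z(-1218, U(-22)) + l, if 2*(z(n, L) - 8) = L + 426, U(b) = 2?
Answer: -771972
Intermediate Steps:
z(n, L) = 221 + L/2 (z(n, L) = 8 + (L + 426)/2 = 8 + (426 + L)/2 = 8 + (213 + L/2) = 221 + L/2)
l = -772194 (l = -6278*123 = -772194)
z(-1218, U(-22)) + l = (221 + (½)*2) - 772194 = (221 + 1) - 772194 = 222 - 772194 = -771972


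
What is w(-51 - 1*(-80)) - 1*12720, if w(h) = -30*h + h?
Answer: -13561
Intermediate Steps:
w(h) = -29*h
w(-51 - 1*(-80)) - 1*12720 = -29*(-51 - 1*(-80)) - 1*12720 = -29*(-51 + 80) - 12720 = -29*29 - 12720 = -841 - 12720 = -13561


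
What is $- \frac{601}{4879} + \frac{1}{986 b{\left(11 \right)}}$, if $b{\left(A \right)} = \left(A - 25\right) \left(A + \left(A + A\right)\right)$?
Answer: $- \frac{328667}{2668116} \approx -0.12318$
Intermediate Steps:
$b{\left(A \right)} = 3 A \left(-25 + A\right)$ ($b{\left(A \right)} = \left(-25 + A\right) \left(A + 2 A\right) = \left(-25 + A\right) 3 A = 3 A \left(-25 + A\right)$)
$- \frac{601}{4879} + \frac{1}{986 b{\left(11 \right)}} = - \frac{601}{4879} + \frac{1}{986 \cdot 3 \cdot 11 \left(-25 + 11\right)} = \left(-601\right) \frac{1}{4879} + \frac{1}{986 \cdot 3 \cdot 11 \left(-14\right)} = - \frac{601}{4879} + \frac{1}{986 \left(-462\right)} = - \frac{601}{4879} + \frac{1}{986} \left(- \frac{1}{462}\right) = - \frac{601}{4879} - \frac{1}{455532} = - \frac{328667}{2668116}$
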